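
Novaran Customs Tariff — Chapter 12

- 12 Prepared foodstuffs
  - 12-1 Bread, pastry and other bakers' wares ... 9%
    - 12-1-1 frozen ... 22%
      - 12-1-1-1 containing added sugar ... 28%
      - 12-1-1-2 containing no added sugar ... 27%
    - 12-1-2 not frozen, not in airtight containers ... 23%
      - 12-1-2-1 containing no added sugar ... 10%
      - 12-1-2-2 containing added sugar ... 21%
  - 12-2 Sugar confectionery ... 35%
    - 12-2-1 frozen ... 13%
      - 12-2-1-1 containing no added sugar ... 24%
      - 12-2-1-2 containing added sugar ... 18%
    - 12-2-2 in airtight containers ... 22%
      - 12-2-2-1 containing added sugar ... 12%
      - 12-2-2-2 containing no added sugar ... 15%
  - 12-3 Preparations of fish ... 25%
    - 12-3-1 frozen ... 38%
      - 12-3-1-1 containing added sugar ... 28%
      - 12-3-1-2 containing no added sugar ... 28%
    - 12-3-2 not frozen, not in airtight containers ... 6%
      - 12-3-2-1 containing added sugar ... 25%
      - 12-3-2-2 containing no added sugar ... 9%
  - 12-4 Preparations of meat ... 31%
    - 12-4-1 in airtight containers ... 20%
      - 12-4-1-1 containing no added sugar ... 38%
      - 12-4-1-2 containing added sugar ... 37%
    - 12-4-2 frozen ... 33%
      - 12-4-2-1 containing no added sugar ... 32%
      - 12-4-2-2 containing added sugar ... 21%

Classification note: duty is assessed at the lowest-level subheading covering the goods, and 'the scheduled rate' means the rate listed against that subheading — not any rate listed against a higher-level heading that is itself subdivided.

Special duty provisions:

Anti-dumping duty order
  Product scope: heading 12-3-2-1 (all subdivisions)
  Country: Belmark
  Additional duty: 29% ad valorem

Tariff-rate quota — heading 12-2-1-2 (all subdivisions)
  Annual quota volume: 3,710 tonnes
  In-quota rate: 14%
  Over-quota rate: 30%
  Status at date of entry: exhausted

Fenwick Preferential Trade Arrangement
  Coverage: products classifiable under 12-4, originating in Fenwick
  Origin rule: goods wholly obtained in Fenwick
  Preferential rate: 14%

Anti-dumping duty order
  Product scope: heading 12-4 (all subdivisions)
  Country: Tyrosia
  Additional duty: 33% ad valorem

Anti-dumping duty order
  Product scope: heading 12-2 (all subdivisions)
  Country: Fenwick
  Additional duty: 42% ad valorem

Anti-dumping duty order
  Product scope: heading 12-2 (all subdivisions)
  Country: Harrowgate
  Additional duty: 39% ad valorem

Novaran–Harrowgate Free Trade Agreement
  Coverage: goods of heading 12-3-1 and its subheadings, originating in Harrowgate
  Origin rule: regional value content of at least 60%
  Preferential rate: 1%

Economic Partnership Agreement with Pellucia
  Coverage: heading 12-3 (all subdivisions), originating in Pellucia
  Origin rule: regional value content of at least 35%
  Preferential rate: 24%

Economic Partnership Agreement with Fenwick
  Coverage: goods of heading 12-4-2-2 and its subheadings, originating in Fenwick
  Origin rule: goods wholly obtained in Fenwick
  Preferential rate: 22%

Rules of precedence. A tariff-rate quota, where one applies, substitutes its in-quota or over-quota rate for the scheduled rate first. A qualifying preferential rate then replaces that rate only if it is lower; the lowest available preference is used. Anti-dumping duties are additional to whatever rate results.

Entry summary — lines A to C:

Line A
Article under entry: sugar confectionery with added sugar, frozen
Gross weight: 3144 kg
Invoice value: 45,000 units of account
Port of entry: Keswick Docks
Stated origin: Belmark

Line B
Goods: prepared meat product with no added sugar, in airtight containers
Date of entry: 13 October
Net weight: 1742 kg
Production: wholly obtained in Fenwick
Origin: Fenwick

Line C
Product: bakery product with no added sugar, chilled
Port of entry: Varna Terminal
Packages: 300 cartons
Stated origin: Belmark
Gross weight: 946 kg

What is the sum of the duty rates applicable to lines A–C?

54%

Line A: sugar confectionery → 12-2; frozen → 12-2-1; with added sugar → 12-2-1-2. Scheduled 18%. quota on 12-2-1-2 exhausted → over-quota 30%. → 30%.
Line B: prepared meat product → 12-4; in airtight containers → 12-4-1; with no added sugar → 12-4-1-1. Scheduled 38%. Fenwick agreement on 12-4: wholly obtained → 14% available; Fenwick agreement on 12-4-2-2: 12-4-1-1 not covered; preferential 14%. → 14%.
Line C: bakery product → 12-1; chilled → 12-1-2; with no added sugar → 12-1-2-1. Scheduled 10%. No special measure applies. → 10%.
Sum: 30% + 14% + 10% = 54%.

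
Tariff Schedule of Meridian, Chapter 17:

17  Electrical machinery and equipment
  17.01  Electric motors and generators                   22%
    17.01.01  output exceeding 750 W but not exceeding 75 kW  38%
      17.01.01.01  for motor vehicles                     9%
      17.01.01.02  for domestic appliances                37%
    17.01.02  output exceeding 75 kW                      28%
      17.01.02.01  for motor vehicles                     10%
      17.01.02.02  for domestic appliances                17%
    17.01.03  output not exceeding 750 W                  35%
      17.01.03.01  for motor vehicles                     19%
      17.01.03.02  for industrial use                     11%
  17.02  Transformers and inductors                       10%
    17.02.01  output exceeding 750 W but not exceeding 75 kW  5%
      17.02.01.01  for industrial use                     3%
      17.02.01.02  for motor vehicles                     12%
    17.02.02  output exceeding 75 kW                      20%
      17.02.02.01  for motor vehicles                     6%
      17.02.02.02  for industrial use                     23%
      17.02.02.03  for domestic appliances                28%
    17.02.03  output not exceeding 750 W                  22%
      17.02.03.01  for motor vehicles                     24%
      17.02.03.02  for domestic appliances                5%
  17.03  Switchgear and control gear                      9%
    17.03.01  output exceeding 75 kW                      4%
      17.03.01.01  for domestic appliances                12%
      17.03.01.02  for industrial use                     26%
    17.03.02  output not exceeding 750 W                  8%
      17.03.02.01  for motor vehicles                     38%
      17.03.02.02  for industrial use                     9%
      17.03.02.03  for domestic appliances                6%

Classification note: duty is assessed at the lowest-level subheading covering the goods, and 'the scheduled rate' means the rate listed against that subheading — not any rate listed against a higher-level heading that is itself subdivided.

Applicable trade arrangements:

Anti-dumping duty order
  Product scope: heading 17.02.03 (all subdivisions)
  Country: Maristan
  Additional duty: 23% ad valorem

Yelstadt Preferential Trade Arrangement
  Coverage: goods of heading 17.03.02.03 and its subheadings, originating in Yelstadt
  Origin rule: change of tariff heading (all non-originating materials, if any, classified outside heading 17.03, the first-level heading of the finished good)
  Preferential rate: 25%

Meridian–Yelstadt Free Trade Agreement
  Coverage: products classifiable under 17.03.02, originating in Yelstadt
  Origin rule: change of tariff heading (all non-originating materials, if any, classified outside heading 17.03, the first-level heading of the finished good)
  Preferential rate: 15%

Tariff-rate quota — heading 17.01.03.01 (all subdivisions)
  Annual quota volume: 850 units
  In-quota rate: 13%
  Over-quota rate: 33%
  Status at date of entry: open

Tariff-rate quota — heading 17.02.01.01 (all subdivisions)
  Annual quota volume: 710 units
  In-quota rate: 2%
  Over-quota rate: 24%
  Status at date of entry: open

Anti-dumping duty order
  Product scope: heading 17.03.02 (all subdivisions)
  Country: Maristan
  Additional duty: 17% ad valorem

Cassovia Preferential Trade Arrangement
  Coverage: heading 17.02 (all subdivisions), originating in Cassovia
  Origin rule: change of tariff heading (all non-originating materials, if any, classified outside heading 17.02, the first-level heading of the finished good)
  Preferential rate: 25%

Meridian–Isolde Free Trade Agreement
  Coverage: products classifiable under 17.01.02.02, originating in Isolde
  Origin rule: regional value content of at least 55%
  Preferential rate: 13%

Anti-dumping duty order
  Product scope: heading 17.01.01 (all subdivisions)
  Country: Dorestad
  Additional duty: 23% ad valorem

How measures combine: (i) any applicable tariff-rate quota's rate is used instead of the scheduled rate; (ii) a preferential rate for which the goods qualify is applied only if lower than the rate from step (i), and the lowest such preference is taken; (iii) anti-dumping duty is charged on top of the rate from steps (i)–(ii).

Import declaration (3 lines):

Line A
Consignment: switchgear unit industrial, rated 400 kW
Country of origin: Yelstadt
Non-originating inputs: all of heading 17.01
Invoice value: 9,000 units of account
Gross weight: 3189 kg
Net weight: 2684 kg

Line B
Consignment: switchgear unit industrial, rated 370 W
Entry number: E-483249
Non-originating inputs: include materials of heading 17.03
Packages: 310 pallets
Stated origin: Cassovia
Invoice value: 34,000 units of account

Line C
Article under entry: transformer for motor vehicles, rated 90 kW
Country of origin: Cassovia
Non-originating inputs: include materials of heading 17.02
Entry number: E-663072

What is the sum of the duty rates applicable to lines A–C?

Line A: switchgear unit → 17.03; rated 400 kW → 17.03.01; industrial → 17.03.01.02. Scheduled 26%. Yelstadt agreement on 17.03.02.03: 17.03.01.02 not covered; Yelstadt agreement on 17.03.02: 17.03.01.02 not covered. → 26%.
Line B: switchgear unit → 17.03; rated 370 W → 17.03.02; industrial → 17.03.02.02. Scheduled 9%. Cassovia agreement on 17.02: 17.03.02.02 not covered. → 9%.
Line C: transformer → 17.02; rated 90 kW → 17.02.02; for motor vehicles → 17.02.02.01. Scheduled 6%. Cassovia agreement on 17.02: CTH not met. → 6%.
Sum: 26% + 9% + 6% = 41%.

41%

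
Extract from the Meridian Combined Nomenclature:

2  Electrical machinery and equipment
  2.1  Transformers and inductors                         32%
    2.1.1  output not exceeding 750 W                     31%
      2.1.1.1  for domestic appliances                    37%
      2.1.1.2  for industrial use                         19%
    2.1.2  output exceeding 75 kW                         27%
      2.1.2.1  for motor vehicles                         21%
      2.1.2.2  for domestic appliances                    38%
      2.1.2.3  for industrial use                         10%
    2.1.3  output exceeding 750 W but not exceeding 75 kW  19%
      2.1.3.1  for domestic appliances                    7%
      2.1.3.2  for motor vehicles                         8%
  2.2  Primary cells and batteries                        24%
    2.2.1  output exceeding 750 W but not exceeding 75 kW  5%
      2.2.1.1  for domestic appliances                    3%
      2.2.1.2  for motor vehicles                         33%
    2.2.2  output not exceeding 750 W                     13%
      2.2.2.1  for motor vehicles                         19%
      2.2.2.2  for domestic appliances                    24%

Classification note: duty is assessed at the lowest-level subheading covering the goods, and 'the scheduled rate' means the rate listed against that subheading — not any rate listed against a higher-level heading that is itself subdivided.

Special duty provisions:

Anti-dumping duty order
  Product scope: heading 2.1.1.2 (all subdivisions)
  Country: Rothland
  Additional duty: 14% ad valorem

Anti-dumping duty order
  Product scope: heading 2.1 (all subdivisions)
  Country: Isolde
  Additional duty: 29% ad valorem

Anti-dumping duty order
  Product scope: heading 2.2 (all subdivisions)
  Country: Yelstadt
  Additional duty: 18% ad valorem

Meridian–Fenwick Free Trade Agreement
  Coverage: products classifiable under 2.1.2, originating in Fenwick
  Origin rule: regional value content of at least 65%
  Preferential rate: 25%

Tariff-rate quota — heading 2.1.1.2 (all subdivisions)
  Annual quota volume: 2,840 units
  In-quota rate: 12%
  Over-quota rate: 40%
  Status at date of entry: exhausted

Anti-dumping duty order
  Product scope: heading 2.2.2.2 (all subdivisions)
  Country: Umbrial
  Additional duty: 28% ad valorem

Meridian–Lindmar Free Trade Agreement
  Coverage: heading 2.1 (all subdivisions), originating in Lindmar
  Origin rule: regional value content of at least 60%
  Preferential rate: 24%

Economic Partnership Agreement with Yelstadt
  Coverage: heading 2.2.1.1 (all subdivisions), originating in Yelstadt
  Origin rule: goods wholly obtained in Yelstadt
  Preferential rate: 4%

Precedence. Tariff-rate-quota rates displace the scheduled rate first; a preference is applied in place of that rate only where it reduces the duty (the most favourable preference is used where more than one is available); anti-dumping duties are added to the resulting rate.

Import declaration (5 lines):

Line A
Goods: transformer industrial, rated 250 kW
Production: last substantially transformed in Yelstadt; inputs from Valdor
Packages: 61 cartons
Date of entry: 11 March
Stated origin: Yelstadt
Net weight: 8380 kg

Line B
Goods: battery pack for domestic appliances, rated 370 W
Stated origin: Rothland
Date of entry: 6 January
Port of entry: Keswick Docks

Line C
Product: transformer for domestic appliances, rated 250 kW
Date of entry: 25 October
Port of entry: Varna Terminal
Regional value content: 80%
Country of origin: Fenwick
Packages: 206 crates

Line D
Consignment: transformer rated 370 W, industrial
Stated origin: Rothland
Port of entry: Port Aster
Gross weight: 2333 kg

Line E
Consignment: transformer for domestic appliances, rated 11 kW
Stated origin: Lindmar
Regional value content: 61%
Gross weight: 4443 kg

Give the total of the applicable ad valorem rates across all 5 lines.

Line A: transformer → 2.1; rated 250 kW → 2.1.2; industrial → 2.1.2.3. Scheduled 10%. Yelstadt agreement on 2.2.1.1: 2.1.2.3 not covered. → 10%.
Line B: battery pack → 2.2; rated 370 W → 2.2.2; for domestic appliances → 2.2.2.2. Scheduled 24%. No special measure applies. → 24%.
Line C: transformer → 2.1; rated 250 kW → 2.1.2; for domestic appliances → 2.1.2.2. Scheduled 38%. Fenwick agreement on 2.1.2: RVC ≥ 65% → 25% available; preferential 25%. → 25%.
Line D: transformer → 2.1; rated 370 W → 2.1.1; industrial → 2.1.1.2. Scheduled 19%. quota on 2.1.1.2 exhausted → over-quota 40%; anti-dumping (Rothland, 2.1.1.2): +14%; total 40% + 14% = 54%. → 54%.
Line E: transformer → 2.1; rated 11 kW → 2.1.3; for domestic appliances → 2.1.3.1. Scheduled 7%. Lindmar agreement on 2.1: RVC ≥ 60% → 24% available; preference 24% not lower than 7% → no reduction. → 7%.
Sum: 10% + 24% + 25% + 54% + 7% = 120%.

120%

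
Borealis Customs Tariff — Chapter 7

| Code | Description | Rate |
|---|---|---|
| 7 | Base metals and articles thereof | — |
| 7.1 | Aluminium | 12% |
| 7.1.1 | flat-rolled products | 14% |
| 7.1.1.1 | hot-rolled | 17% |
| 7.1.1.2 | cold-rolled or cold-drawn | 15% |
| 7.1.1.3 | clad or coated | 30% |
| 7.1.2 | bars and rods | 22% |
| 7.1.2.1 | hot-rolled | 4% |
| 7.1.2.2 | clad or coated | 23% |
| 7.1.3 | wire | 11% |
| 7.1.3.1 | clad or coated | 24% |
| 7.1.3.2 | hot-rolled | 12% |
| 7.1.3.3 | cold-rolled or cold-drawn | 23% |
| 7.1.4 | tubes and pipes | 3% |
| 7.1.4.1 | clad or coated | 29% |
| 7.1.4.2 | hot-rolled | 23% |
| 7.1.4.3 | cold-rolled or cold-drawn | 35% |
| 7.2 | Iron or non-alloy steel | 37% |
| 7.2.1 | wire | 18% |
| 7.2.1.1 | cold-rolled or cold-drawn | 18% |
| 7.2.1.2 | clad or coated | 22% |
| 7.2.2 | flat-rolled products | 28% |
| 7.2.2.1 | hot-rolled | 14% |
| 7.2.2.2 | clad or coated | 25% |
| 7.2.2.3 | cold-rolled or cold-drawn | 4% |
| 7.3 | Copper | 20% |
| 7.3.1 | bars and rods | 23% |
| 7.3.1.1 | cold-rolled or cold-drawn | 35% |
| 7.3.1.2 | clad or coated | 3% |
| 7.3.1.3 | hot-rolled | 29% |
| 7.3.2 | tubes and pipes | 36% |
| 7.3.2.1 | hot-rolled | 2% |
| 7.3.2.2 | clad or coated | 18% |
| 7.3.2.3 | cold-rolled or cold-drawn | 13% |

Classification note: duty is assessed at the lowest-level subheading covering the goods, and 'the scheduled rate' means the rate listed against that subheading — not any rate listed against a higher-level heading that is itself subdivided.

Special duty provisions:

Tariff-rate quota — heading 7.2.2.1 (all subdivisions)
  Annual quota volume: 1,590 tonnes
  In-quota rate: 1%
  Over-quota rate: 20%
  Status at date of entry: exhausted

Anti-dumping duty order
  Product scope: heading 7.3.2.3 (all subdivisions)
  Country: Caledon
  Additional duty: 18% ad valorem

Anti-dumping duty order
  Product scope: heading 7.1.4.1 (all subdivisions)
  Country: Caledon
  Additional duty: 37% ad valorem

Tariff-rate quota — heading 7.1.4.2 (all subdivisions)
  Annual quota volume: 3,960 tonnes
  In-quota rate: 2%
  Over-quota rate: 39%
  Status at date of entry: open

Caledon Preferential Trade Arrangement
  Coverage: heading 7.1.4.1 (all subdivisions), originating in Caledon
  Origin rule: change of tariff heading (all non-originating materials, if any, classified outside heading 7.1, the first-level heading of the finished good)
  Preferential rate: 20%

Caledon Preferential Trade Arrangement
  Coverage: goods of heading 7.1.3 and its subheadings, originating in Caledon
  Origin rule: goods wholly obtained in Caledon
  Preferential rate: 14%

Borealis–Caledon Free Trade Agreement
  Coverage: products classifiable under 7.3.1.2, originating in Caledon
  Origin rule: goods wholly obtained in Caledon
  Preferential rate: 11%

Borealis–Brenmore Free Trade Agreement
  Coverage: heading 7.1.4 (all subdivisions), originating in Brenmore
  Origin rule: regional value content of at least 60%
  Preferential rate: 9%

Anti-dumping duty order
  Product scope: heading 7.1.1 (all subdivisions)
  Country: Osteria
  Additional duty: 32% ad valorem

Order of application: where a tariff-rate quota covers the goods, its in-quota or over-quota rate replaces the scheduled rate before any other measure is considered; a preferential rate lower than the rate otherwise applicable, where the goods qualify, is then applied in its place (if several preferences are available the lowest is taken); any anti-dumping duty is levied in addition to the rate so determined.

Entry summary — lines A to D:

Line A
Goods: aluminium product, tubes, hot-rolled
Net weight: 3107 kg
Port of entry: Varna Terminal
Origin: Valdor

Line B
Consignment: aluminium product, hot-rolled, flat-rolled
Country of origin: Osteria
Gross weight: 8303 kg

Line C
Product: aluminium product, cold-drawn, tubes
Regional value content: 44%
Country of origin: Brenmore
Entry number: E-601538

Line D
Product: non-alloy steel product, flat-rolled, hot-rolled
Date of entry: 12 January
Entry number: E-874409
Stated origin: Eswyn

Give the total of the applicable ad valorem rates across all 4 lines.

106%

Line A: aluminium → 7.1; tubes → 7.1.4; hot-rolled → 7.1.4.2. Scheduled 23%. quota on 7.1.4.2 open → in-quota 2%. → 2%.
Line B: aluminium → 7.1; flat-rolled → 7.1.1; hot-rolled → 7.1.1.1. Scheduled 17%. anti-dumping (Osteria, 7.1.1): +32%; total 17% + 32% = 49%. → 49%.
Line C: aluminium → 7.1; tubes → 7.1.4; cold-drawn → 7.1.4.3. Scheduled 35%. Brenmore agreement on 7.1.4: RVC < 60%. → 35%.
Line D: non-alloy steel → 7.2; flat-rolled → 7.2.2; hot-rolled → 7.2.2.1. Scheduled 14%. quota on 7.2.2.1 exhausted → over-quota 20%. → 20%.
Sum: 2% + 49% + 35% + 20% = 106%.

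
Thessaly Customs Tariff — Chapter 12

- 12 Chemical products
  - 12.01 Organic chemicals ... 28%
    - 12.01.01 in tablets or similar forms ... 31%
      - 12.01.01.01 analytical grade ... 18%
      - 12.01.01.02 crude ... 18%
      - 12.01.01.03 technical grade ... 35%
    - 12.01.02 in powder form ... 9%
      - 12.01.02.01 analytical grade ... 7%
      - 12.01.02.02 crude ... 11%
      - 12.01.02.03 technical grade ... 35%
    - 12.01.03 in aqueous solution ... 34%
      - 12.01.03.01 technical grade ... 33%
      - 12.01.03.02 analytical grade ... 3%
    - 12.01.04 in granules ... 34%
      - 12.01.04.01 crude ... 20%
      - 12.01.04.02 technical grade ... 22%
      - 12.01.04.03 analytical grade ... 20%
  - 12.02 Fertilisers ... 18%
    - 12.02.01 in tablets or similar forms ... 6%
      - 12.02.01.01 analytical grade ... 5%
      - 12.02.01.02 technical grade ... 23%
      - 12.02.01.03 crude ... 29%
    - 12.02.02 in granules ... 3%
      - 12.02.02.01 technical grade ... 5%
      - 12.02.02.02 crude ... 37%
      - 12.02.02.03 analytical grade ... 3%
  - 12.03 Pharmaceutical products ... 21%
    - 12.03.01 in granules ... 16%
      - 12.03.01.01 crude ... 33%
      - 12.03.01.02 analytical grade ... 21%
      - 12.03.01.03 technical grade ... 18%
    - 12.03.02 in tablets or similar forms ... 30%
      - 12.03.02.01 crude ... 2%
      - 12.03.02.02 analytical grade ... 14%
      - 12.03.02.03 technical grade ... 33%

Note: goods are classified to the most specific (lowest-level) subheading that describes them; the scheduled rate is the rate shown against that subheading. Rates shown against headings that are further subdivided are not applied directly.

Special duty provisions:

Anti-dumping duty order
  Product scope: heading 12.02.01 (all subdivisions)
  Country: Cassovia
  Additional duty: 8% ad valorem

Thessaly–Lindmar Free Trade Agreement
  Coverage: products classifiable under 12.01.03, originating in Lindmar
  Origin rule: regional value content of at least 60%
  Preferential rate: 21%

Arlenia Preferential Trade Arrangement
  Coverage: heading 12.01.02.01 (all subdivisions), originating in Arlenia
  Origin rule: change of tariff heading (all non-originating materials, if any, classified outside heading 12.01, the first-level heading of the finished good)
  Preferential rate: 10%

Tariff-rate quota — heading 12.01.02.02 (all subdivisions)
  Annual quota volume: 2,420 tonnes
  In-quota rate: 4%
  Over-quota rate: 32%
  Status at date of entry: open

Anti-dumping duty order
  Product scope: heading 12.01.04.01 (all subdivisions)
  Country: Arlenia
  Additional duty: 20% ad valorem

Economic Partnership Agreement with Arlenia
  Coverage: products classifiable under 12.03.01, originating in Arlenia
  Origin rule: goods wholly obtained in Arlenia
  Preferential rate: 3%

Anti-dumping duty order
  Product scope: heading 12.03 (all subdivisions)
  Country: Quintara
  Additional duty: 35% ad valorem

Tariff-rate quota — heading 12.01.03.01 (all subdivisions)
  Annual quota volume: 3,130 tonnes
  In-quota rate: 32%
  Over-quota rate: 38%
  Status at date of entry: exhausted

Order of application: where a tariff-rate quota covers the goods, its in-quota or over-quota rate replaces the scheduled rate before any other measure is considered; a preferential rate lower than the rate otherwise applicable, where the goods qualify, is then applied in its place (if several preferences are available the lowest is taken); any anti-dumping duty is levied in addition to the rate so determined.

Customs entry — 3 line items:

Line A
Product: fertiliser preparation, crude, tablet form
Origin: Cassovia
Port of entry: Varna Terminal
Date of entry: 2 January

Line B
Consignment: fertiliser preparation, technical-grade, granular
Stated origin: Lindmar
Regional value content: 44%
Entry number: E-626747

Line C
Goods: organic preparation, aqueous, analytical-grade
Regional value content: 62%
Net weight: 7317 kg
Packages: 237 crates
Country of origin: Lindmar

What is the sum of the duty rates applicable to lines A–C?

Line A: fertiliser → 12.02; tablet form → 12.02.01; crude → 12.02.01.03. Scheduled 29%. anti-dumping (Cassovia, 12.02.01): +8%; total 29% + 8% = 37%. → 37%.
Line B: fertiliser → 12.02; granular → 12.02.02; technical-grade → 12.02.02.01. Scheduled 5%. Lindmar agreement on 12.01.03: 12.02.02.01 not covered. → 5%.
Line C: organic → 12.01; aqueous → 12.01.03; analytical-grade → 12.01.03.02. Scheduled 3%. Lindmar agreement on 12.01.03: RVC ≥ 60% → 21% available; preference 21% not lower than 3% → no reduction. → 3%.
Sum: 37% + 5% + 3% = 45%.

45%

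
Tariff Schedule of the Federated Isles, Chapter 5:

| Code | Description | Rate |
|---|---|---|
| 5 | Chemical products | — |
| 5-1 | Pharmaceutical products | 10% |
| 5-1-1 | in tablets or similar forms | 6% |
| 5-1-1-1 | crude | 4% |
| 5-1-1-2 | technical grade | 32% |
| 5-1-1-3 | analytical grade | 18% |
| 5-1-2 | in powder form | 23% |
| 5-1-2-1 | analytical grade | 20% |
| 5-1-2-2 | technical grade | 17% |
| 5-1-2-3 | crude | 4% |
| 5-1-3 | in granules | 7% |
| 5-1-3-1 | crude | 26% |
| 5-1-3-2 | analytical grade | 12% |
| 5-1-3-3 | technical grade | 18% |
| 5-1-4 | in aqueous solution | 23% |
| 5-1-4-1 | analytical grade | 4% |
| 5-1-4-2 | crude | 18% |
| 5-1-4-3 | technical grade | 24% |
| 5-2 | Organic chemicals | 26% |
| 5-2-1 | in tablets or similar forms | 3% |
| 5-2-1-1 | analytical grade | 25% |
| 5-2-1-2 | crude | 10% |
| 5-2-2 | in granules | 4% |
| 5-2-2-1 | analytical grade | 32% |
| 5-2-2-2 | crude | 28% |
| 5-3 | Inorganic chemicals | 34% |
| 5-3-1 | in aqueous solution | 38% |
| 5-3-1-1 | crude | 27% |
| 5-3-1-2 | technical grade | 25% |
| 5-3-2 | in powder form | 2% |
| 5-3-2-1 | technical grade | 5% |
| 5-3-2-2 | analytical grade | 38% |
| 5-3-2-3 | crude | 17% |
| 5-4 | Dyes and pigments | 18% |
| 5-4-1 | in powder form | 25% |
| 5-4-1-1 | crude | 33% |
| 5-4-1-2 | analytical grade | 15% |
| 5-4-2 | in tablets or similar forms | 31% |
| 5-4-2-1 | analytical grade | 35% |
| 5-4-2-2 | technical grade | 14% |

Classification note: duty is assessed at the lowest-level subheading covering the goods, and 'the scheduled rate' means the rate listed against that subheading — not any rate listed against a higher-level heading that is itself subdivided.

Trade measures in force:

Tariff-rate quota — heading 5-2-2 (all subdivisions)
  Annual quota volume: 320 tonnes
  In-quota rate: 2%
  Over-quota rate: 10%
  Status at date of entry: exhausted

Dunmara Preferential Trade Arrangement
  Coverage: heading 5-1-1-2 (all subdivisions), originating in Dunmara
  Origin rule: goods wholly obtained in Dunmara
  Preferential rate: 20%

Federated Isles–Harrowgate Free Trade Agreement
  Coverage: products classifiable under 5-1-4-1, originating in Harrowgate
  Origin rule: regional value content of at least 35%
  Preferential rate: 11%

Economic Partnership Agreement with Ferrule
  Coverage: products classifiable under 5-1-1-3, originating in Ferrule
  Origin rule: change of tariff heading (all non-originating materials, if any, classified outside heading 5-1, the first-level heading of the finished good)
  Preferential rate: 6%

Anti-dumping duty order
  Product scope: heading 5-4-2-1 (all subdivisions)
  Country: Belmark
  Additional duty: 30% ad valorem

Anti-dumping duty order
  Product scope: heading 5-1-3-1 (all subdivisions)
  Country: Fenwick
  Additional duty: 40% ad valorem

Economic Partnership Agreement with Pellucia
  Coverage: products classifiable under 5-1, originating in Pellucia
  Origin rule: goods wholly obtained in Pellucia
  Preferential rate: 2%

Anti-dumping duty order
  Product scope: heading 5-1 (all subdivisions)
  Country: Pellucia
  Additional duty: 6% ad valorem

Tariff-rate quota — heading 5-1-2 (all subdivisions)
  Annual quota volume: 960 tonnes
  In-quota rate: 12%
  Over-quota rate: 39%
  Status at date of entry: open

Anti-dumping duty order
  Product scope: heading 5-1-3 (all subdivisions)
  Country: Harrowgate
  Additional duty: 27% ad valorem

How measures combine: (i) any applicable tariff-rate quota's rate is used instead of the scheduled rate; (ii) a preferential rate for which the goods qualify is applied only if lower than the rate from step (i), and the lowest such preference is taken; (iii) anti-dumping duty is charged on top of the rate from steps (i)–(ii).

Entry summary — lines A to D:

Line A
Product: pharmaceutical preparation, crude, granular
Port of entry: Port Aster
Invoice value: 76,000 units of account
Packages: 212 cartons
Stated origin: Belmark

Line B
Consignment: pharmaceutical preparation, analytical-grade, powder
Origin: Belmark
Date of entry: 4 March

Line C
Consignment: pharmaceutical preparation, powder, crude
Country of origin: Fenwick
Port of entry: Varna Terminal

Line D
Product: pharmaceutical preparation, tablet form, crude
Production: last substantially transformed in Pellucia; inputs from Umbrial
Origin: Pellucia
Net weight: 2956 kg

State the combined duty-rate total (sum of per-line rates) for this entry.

Line A: pharmaceutical → 5-1; granular → 5-1-3; crude → 5-1-3-1. Scheduled 26%. No special measure applies. → 26%.
Line B: pharmaceutical → 5-1; powder → 5-1-2; analytical-grade → 5-1-2-1. Scheduled 20%. quota on 5-1-2 open → in-quota 12%. → 12%.
Line C: pharmaceutical → 5-1; powder → 5-1-2; crude → 5-1-2-3. Scheduled 4%. quota on 5-1-2 open → in-quota 12%. → 12%.
Line D: pharmaceutical → 5-1; tablet form → 5-1-1; crude → 5-1-1-1. Scheduled 4%. Pellucia agreement on 5-1: not wholly obtained; anti-dumping (Pellucia, 5-1): +6%; total 4% + 6% = 10%. → 10%.
Sum: 26% + 12% + 12% + 10% = 60%.

60%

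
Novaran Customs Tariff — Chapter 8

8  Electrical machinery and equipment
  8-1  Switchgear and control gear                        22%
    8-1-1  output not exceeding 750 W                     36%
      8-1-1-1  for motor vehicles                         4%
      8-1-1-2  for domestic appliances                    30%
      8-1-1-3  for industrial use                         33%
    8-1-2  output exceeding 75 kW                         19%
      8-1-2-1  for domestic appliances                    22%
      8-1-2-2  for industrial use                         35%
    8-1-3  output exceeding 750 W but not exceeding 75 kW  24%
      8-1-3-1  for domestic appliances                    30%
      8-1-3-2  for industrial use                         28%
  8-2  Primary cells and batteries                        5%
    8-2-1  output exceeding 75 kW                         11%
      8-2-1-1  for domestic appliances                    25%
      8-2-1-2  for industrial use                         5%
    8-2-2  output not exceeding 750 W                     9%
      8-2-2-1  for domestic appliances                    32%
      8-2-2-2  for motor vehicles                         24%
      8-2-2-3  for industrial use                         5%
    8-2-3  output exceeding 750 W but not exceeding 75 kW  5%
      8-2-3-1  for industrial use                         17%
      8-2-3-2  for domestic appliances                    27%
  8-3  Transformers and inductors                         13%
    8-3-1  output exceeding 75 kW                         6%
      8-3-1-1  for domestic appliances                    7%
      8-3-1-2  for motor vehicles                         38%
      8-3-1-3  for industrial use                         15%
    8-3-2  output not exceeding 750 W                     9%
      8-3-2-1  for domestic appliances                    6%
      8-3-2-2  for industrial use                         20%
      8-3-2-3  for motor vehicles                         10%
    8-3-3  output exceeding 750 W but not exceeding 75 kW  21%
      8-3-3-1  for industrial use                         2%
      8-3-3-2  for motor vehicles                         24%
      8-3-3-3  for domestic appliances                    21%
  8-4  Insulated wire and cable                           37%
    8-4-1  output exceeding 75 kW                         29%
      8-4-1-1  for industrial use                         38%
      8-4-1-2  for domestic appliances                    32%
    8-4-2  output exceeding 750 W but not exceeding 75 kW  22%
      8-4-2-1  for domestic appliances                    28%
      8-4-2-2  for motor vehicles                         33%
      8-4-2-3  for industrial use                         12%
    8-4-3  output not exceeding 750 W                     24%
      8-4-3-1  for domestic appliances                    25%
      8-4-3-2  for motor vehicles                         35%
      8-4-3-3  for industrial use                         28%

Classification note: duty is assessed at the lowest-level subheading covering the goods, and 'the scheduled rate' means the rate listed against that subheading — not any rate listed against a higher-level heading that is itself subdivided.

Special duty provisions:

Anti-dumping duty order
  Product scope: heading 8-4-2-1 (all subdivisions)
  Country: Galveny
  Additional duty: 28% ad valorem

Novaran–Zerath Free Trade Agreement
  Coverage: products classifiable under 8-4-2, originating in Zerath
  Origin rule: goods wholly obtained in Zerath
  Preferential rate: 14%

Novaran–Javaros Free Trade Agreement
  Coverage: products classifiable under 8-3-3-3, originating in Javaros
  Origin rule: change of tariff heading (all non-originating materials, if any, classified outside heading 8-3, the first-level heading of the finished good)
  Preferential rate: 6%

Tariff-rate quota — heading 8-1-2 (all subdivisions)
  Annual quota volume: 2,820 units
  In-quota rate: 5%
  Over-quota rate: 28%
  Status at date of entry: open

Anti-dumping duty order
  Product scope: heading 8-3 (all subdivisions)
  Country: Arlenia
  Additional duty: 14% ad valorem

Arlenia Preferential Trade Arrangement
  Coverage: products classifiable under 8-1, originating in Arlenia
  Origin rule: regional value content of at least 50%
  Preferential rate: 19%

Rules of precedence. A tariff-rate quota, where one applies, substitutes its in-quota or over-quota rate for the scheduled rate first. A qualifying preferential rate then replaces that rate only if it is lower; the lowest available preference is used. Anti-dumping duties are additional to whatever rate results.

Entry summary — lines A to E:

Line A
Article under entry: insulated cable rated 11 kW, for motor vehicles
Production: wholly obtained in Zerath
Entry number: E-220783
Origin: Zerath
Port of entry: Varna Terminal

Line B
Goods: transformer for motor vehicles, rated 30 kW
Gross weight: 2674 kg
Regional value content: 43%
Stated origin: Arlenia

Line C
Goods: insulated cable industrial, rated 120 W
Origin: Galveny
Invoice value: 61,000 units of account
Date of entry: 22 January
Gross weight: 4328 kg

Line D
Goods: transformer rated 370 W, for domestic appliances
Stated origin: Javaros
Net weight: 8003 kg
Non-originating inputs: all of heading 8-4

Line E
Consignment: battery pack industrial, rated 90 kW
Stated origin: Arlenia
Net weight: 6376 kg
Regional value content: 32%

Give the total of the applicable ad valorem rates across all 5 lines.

91%

Line A: insulated cable → 8-4; rated 11 kW → 8-4-2; for motor vehicles → 8-4-2-2. Scheduled 33%. Zerath agreement on 8-4-2: wholly obtained → 14% available; preferential 14%. → 14%.
Line B: transformer → 8-3; rated 30 kW → 8-3-3; for motor vehicles → 8-3-3-2. Scheduled 24%. Arlenia agreement on 8-1: 8-3-3-2 not covered; anti-dumping (Arlenia, 8-3): +14%; total 24% + 14% = 38%. → 38%.
Line C: insulated cable → 8-4; rated 120 W → 8-4-3; industrial → 8-4-3-3. Scheduled 28%. No special measure applies. → 28%.
Line D: transformer → 8-3; rated 370 W → 8-3-2; for domestic appliances → 8-3-2-1. Scheduled 6%. Javaros agreement on 8-3-3-3: 8-3-2-1 not covered. → 6%.
Line E: battery pack → 8-2; rated 90 kW → 8-2-1; industrial → 8-2-1-2. Scheduled 5%. Arlenia agreement on 8-1: 8-2-1-2 not covered. → 5%.
Sum: 14% + 38% + 28% + 6% + 5% = 91%.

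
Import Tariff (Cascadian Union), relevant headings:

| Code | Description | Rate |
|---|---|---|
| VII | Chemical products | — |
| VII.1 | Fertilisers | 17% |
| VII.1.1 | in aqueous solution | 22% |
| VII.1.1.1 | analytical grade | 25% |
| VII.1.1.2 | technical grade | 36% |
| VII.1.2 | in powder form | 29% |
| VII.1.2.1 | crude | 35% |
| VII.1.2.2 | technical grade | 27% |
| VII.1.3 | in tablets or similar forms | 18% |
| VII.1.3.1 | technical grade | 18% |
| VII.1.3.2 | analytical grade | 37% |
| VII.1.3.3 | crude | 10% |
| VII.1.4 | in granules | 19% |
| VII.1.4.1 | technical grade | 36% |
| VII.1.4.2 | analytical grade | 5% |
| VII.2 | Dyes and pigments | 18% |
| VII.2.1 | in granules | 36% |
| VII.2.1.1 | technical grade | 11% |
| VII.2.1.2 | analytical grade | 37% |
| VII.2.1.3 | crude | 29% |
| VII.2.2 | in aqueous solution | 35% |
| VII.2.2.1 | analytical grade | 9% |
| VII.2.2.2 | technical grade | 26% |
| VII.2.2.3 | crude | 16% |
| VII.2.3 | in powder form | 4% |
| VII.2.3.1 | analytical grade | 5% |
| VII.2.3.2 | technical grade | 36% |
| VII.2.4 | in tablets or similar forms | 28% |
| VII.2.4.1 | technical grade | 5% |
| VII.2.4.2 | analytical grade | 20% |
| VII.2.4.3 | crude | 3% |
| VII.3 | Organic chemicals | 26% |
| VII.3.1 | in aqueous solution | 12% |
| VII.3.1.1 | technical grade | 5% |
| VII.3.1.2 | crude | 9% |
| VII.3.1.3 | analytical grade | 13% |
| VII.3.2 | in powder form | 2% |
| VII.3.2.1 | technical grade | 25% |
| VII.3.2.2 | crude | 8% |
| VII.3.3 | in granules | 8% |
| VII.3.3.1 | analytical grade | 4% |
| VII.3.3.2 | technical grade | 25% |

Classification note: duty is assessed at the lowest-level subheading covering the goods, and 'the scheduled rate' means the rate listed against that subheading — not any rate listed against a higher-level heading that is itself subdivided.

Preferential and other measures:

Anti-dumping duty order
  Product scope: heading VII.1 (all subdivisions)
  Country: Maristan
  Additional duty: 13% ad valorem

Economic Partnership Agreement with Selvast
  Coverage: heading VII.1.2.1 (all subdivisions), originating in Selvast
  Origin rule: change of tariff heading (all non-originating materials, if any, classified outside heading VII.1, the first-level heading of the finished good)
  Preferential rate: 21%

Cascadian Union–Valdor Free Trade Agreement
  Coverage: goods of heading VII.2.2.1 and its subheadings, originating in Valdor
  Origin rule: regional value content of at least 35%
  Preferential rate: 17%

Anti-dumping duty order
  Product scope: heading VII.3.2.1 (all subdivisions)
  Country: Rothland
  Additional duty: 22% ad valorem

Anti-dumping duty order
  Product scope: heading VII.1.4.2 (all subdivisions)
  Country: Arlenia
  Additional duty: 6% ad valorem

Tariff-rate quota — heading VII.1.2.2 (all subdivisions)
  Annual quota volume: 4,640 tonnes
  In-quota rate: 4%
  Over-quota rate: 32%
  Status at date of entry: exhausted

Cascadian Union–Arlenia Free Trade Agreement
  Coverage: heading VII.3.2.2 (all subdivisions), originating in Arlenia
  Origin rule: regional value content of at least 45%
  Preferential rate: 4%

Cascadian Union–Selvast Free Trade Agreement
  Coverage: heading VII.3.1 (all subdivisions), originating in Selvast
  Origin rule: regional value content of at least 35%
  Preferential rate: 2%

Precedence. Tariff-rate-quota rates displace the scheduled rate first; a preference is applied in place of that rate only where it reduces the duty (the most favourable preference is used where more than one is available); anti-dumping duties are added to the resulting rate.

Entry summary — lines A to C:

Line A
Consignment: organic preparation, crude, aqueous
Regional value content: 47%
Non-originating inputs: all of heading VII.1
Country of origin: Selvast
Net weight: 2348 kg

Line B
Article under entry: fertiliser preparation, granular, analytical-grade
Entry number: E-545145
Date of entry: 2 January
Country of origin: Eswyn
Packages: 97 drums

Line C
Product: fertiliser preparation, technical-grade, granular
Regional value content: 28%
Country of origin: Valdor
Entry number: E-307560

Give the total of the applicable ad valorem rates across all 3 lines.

43%

Line A: organic → VII.3; aqueous → VII.3.1; crude → VII.3.1.2. Scheduled 9%. Selvast agreement on VII.1.2.1: VII.3.1.2 not covered; Selvast agreement on VII.3.1: RVC ≥ 35% → 2% available; preferential 2%. → 2%.
Line B: fertiliser → VII.1; granular → VII.1.4; analytical-grade → VII.1.4.2. Scheduled 5%. No special measure applies. → 5%.
Line C: fertiliser → VII.1; granular → VII.1.4; technical-grade → VII.1.4.1. Scheduled 36%. Valdor agreement on VII.2.2.1: VII.1.4.1 not covered. → 36%.
Sum: 2% + 5% + 36% = 43%.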